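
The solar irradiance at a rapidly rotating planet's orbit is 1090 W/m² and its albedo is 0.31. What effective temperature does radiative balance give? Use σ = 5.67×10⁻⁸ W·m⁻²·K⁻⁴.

Power absorbed = (1−a)S·πR²; power emitted = 4πR²σT⁴. Equating and cancelling πR²:
T = ((1−a)S / 4σ)^(1/4) = (752 / (4 × 5.67×10⁻⁸))^(1/4) = (3.32×10^9)^(1/4).
T = 240 K.

T ≈ 240 K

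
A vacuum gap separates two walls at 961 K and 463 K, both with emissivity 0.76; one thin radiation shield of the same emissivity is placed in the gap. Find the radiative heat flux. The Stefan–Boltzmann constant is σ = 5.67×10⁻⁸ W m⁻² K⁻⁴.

Each of the 2 gaps contributes resistance (2/ε − 1) = 2/0.76 − 1 = 1.632; total = 3.263.
q = σ(T₁⁴ − T₂⁴) / 3.263 = 5.67×10⁻⁸ × 8.07×10^11 / 3.263 = 14000 W/m².

q ≈ 14000 W/m²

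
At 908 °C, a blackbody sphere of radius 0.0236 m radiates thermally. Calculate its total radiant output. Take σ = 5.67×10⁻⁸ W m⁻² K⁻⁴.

A = 4πr² = 4π × (0.0236)² = 7.00×10^-3 m².
908 °C = 1181 K.
P = σAT⁴ = 5.67×10⁻⁸ × 7.00×10^-3 × (1181)⁴ = 5.67×10⁻⁸ × 7.00×10^-3 × 1.95×10^12.
P = 772 W.

P ≈ 772 W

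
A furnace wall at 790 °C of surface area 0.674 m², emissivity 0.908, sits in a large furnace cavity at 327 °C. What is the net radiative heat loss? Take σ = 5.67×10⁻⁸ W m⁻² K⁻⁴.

Q ≈ 39800 W

Convert: 790 °C = 1063 K; 327 °C = 600 K.
Q = εσA(T⁴ − T_s⁴). T⁴ − T_s⁴ = (1063)⁴ − (600)⁴ = 1.28×10^12 − 1.30×10^11 = 1.15×10^12 K⁴.
Q = 0.908 × 5.67×10⁻⁸ × 0.674 × 1.15×10^12 = 39800 W.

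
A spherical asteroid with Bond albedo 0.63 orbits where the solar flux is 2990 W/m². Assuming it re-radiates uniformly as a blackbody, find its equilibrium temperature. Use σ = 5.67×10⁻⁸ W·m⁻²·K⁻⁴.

Power absorbed = (1−a)S·πR²; power emitted = 4πR²σT⁴. Equating and cancelling πR²:
T = ((1−a)S / 4σ)^(1/4) = (1110 / (4 × 5.67×10⁻⁸))^(1/4) = (4.88×10^9)^(1/4).
T = 264 K.

T ≈ 264 K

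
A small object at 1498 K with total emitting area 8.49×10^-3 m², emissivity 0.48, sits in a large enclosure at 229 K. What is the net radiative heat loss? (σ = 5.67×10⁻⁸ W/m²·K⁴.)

Q = εσA(T⁴ − T_s⁴). T⁴ − T_s⁴ = (1498)⁴ − (229)⁴ = 5.04×10^12 − 2.75×10^9 = 5.03×10^12 K⁴.
Q = 0.48 × 5.67×10⁻⁸ × 8.49×10^-3 × 5.03×10^12 = 1160 W.

Q ≈ 1160 W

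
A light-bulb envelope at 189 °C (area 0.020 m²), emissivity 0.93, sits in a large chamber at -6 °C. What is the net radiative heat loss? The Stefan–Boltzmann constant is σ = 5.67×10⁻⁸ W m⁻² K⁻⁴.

Convert: 189 °C = 462 K; -6 °C = 267 K.
Q = εσA(T⁴ − T_s⁴). T⁴ − T_s⁴ = (462)⁴ − (267)⁴ = 4.56×10^10 − 5.08×10^9 = 4.05×10^10 K⁴.
Q = 0.93 × 5.67×10⁻⁸ × 0.0200 × 4.05×10^10 = 42.7 W.

Q ≈ 42.7 W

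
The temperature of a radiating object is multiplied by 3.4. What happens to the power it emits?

P ∝ T⁴, so the power scales as (3.4)⁴ = 134.

factor ≈ 134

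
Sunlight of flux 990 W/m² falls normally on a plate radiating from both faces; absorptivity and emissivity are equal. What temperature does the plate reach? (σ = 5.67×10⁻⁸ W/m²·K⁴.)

Absorbed flux αS = emitted flux 2εσT⁴ per unit area; with α = ε this gives T = (S/2σ)^(1/4).
T = (990 / (2 × 5.67×10⁻⁸))^(1/4) = (8.73×10^9)^(1/4).
T = 306 K.

T ≈ 306 K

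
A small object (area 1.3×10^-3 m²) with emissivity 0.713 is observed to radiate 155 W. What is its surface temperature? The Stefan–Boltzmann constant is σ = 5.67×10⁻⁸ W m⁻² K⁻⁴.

From P = εσAT⁴, T = (P / εσA)^(1/4) = (155 / (0.713 × 5.67×10⁻⁸ × 1.30×10^-3))^(1/4).
T = (2.95×10^12)^(1/4) = 1310 K.

T ≈ 1310 K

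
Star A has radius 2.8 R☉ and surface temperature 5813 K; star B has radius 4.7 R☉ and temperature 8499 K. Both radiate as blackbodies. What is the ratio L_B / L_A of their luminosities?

L_B/L_A ≈ 12.9

L = 4πR²σT⁴ ∝ R²T⁴, so L_B/L_A = (4.7/2.8)² × (8499/5813)⁴ = 2.82 × 4.57 = 12.9.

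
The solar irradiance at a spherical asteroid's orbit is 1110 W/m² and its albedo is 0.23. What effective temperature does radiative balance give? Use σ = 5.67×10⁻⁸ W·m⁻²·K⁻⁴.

Power absorbed = (1−a)S·πR²; power emitted = 4πR²σT⁴. Equating and cancelling πR²:
T = ((1−a)S / 4σ)^(1/4) = (855 / (4 × 5.67×10⁻⁸))^(1/4) = (3.77×10^9)^(1/4).
T = 248 K.

T ≈ 248 K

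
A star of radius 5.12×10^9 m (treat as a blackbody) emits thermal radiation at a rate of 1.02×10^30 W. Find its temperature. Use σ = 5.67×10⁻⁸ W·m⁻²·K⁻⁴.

A = 4πr² = 4π × (5.12×10^9)² = 3.29×10^20 m².
From P = σAT⁴, T = (P / σA)^(1/4) = (1.02×10^30 / (5.67×10⁻⁸ × 3.29×10^20))^(1/4).
T = (5.46×10^16)^(1/4) = 15300 K.

T ≈ 15300 K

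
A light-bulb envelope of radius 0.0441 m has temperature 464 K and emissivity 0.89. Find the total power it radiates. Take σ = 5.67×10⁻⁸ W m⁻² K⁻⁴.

A = 4πr² = 4π × (0.0441)² = 0.0244 m².
P = εσAT⁴ = 0.89 × 5.67×10⁻⁸ × 0.0244 × (464)⁴ = 0.89 × 5.67×10⁻⁸ × 0.0244 × 4.64×10^10.
P = 57.2 W.

P ≈ 57.2 W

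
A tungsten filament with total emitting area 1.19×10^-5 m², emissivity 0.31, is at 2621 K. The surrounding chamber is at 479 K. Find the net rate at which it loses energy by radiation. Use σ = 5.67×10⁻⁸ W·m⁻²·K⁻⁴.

Q = εσA(T⁴ − T_s⁴). T⁴ − T_s⁴ = (2621)⁴ − (479)⁴ = 4.72×10^13 − 5.26×10^10 = 4.71×10^13 K⁴.
Q = 0.31 × 5.67×10⁻⁸ × 1.19×10^-5 × 4.71×10^13 = 9.86 W.

Q ≈ 9.86 W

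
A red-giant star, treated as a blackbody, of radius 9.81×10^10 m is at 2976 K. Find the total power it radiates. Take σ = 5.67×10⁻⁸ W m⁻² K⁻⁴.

P ≈ 5.38×10^29 W

A = 4πr² = 4π × (9.81×10^10)² = 1.21×10^23 m².
P = σAT⁴ = 5.67×10⁻⁸ × 1.21×10^23 × (2976)⁴ = 5.67×10⁻⁸ × 1.21×10^23 × 7.84×10^13.
P = 5.38×10^29 W.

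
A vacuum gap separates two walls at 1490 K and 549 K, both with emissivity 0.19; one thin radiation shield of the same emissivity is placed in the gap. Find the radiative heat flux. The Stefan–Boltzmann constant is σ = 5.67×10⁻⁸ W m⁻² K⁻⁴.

Each of the 2 gaps contributes resistance (2/ε − 1) = 2/0.19 − 1 = 9.526; total = 19.05.
q = σ(T₁⁴ − T₂⁴) / 19.05 = 5.67×10⁻⁸ × 4.84×10^12 / 19.05 = 14400 W/m².

q ≈ 14400 W/m²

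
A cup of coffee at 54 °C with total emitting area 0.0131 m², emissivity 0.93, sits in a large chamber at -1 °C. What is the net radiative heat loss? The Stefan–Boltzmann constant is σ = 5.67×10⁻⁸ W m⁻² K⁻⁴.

Convert: 54 °C = 327 K; -1 °C = 272 K.
Q = εσA(T⁴ − T_s⁴). T⁴ − T_s⁴ = (327)⁴ − (272)⁴ = 1.14×10^10 − 5.47×10^9 = 5.96×10^9 K⁴.
Q = 0.93 × 5.67×10⁻⁸ × 0.0131 × 5.96×10^9 = 4.12 W.

Q ≈ 4.12 W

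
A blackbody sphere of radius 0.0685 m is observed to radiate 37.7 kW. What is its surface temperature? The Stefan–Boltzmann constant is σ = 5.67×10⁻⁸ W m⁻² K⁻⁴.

T ≈ 1830 K

A = 4πr² = 4π × (0.0685)² = 0.0590 m².
From P = σAT⁴, T = (P / σA)^(1/4) = (37700 / (5.67×10⁻⁸ × 0.0590))^(1/4).
T = (1.13×10^13)^(1/4) = 1830 K.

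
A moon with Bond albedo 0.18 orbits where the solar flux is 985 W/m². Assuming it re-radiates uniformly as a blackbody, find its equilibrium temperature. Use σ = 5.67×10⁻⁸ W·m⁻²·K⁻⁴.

T ≈ 244 K

Power absorbed = (1−a)S·πR²; power emitted = 4πR²σT⁴. Equating and cancelling πR²:
T = ((1−a)S / 4σ)^(1/4) = (808 / (4 × 5.67×10⁻⁸))^(1/4) = (3.56×10^9)^(1/4).
T = 244 K.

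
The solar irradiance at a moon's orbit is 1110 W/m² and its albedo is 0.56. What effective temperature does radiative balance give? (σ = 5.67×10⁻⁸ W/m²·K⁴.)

Power absorbed = (1−a)S·πR²; power emitted = 4πR²σT⁴. Equating and cancelling πR²:
T = ((1−a)S / 4σ)^(1/4) = (488 / (4 × 5.67×10⁻⁸))^(1/4) = (2.15×10^9)^(1/4).
T = 215 K.

T ≈ 215 K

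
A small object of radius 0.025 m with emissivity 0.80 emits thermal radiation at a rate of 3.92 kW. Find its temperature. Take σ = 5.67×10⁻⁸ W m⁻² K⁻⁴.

A = 4πr² = 4π × (0.025)² = 7.85×10^-3 m².
From P = εσAT⁴, T = (P / εσA)^(1/4) = (3920 / (0.80 × 5.67×10⁻⁸ × 7.85×10^-3))^(1/4).
T = (1.10×10^13)^(1/4) = 1820 K.

T ≈ 1820 K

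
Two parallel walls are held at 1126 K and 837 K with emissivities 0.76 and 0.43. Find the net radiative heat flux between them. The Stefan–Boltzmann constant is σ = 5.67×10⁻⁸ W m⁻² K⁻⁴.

For two large parallel gray plates, q = σ(T₁⁴ − T₂⁴) / (1/ε₁ + 1/ε₂ − 1).
1/ε₁ + 1/ε₂ − 1 = 1/0.76 + 1/0.43 − 1 = 2.641.
T₁⁴ − T₂⁴ = 1.61×10^12 − 4.91×10^11 = 1.12×10^12 K⁴.
q = 5.67×10⁻⁸ × 1.12×10^12 / 2.641 = 24000 W/m².

q ≈ 24000 W/m²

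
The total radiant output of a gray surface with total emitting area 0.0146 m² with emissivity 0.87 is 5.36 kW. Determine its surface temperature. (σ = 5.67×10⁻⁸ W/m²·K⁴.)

From P = εσAT⁴, T = (P / εσA)^(1/4) = (5360 / (0.87 × 5.67×10⁻⁸ × 0.0146))^(1/4).
T = (7.44×10^12)^(1/4) = 1650 K.

T ≈ 1650 K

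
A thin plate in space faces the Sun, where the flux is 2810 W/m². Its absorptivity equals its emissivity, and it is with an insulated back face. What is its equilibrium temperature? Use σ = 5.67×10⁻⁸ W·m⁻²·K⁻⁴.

T ≈ 472 K

Absorbed flux αS = emitted flux εσT⁴ (one radiating face); with α = ε, T = (S/σ)^(1/4).
T = (2810 / 5.67×10⁻⁸)^(1/4) = (4.96×10^10)^(1/4).
T = 472 K.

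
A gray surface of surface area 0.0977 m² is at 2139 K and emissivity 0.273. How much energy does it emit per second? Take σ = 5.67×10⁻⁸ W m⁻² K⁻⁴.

P ≈ 31700 W

Stefan–Boltzmann: P = εσAT⁴ = 0.273 × 5.67×10⁻⁸ × 0.0977 × (2139)⁴ = 0.273 × 5.67×10⁻⁸ × 0.0977 × 2.09×10^13.
P = 31700 W.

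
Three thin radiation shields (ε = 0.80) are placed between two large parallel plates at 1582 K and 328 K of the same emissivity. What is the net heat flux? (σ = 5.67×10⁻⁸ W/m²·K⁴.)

q ≈ 59100 W/m²

Each of the 4 gaps contributes resistance (2/ε − 1) = 2/0.80 − 1 = 1.500; total = 6.000.
q = σ(T₁⁴ − T₂⁴) / 6.000 = 5.67×10⁻⁸ × 6.25×10^12 / 6.000 = 59100 W/m².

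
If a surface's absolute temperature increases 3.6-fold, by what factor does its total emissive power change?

factor ≈ 168

P ∝ T⁴, so the power scales as (3.6)⁴ = 168.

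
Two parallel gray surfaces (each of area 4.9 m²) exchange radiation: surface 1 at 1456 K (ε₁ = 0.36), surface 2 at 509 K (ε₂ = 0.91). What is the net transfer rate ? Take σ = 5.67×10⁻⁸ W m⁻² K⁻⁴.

For two large parallel gray plates, q = σ(T₁⁴ − T₂⁴) / (1/ε₁ + 1/ε₂ − 1).
1/ε₁ + 1/ε₂ − 1 = 1/0.36 + 1/0.91 − 1 = 2.877.
T₁⁴ − T₂⁴ = 4.49×10^12 − 6.71×10^10 = 4.43×10^12 K⁴.
q = 5.67×10⁻⁸ × 4.43×10^12 / 2.877 = 87300 W/m².
Q = q·A = 87300 × 4.9 = 4.28×10^5 W.

Q ≈ 4.28×10^5 W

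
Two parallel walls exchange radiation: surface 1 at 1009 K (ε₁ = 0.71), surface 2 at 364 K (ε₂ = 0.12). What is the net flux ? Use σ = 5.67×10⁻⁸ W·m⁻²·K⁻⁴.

q ≈ 6610 W/m²

For two large parallel gray plates, q = σ(T₁⁴ − T₂⁴) / (1/ε₁ + 1/ε₂ − 1).
1/ε₁ + 1/ε₂ − 1 = 1/0.71 + 1/0.12 − 1 = 8.742.
T₁⁴ − T₂⁴ = 1.04×10^12 − 1.76×10^10 = 1.02×10^12 K⁴.
q = 5.67×10⁻⁸ × 1.02×10^12 / 8.742 = 6610 W/m².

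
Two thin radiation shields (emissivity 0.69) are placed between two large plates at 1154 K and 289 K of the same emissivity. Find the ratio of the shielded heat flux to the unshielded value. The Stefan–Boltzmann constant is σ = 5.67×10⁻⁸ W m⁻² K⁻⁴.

With N identical shields there are N+1 = 3 gaps in series, each with the same radiative resistance, so the flux falls to 1/(N+1) of its unshielded value.

ratio ≈ 0.333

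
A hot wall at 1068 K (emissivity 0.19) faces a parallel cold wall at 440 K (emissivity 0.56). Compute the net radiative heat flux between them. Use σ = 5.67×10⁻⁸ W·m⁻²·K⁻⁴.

q ≈ 11800 W/m²

For two large parallel gray plates, q = σ(T₁⁴ − T₂⁴) / (1/ε₁ + 1/ε₂ − 1).
1/ε₁ + 1/ε₂ − 1 = 1/0.19 + 1/0.56 − 1 = 6.049.
T₁⁴ − T₂⁴ = 1.30×10^12 − 3.75×10^10 = 1.26×10^12 K⁴.
q = 5.67×10⁻⁸ × 1.26×10^12 / 6.049 = 11800 W/m².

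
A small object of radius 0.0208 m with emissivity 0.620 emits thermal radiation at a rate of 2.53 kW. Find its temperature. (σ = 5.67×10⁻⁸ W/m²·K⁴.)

T ≈ 1910 K

A = 4πr² = 4π × (0.0208)² = 5.44×10^-3 m².
From P = εσAT⁴, T = (P / εσA)^(1/4) = (2530 / (0.620 × 5.67×10⁻⁸ × 5.44×10^-3))^(1/4).
T = (1.32×10^13)^(1/4) = 1910 K.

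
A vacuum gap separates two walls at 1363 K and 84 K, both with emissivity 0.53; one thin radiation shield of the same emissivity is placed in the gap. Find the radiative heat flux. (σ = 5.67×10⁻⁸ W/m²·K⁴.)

q ≈ 35300 W/m²

Each of the 2 gaps contributes resistance (2/ε − 1) = 2/0.53 − 1 = 2.774; total = 5.547.
q = σ(T₁⁴ − T₂⁴) / 5.547 = 5.67×10⁻⁸ × 3.45×10^12 / 5.547 = 35300 W/m².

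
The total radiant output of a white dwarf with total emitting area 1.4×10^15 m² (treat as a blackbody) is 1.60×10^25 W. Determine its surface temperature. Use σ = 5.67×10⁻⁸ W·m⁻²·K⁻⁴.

From P = σAT⁴, T = (P / σA)^(1/4) = (1.60×10^25 / (5.67×10⁻⁸ × 1.40×10^15))^(1/4).
T = (2.02×10^17)^(1/4) = 21200 K.

T ≈ 21200 K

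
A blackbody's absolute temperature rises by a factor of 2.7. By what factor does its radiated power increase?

P ∝ T⁴, so the power scales as (2.7)⁴ = 53.1.

factor ≈ 53.1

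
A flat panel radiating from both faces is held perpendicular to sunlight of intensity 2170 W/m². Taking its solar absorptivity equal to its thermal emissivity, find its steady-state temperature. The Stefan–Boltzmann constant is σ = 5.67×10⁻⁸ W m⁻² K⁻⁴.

Absorbed flux αS = emitted flux 2εσT⁴ per unit area; with α = ε this gives T = (S/2σ)^(1/4).
T = (2170 / (2 × 5.67×10⁻⁸))^(1/4) = (1.91×10^10)^(1/4).
T = 372 K.

T ≈ 372 K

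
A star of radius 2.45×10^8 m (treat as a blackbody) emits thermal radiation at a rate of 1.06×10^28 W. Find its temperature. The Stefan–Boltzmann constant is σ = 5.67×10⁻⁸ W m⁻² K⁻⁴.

T ≈ 22300 K

A = 4πr² = 4π × (2.45×10^8)² = 7.54×10^17 m².
From P = σAT⁴, T = (P / σA)^(1/4) = (1.06×10^28 / (5.67×10⁻⁸ × 7.54×10^17))^(1/4).
T = (2.48×10^17)^(1/4) = 22300 K.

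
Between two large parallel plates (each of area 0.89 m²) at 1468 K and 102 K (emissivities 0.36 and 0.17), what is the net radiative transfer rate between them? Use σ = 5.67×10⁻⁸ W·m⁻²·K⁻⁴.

Q ≈ 30600 W

For two large parallel gray plates, q = σ(T₁⁴ − T₂⁴) / (1/ε₁ + 1/ε₂ − 1).
1/ε₁ + 1/ε₂ − 1 = 1/0.36 + 1/0.17 − 1 = 7.660.
T₁⁴ − T₂⁴ = 4.64×10^12 − 1.08×10^8 = 4.64×10^12 K⁴.
q = 5.67×10⁻⁸ × 4.64×10^12 / 7.660 = 34400 W/m².
Q = q·A = 34400 × 0.89 = 30600 W.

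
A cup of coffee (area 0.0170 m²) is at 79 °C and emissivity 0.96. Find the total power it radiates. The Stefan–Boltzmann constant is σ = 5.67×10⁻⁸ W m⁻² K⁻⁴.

P ≈ 14.2 W

79 °C = 352 K.
P = εσAT⁴ = 0.96 × 5.67×10⁻⁸ × 0.0170 × (352)⁴ = 0.96 × 5.67×10⁻⁸ × 0.0170 × 1.54×10^10.
P = 14.2 W.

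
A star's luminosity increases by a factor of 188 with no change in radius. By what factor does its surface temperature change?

P ∝ T⁴ ⇒ T ∝ P^(1/4), so T scales by (188)^(1/4) = 3.70.

factor ≈ 3.70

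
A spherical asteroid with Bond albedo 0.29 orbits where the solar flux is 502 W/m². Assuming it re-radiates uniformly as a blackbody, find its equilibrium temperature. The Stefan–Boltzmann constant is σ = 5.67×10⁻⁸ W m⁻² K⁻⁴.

Power absorbed = (1−a)S·πR²; power emitted = 4πR²σT⁴. Equating and cancelling πR²:
T = ((1−a)S / 4σ)^(1/4) = (356 / (4 × 5.67×10⁻⁸))^(1/4) = (1.57×10^9)^(1/4).
T = 199 K.

T ≈ 199 K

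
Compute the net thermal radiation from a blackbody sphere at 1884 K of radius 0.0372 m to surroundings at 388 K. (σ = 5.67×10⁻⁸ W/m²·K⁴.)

Q ≈ 12400 W

A = 4πr² = 4π × (0.0372)² = 0.0174 m².
Q = σA(T⁴ − T_s⁴). T⁴ − T_s⁴ = (1884)⁴ − (388)⁴ = 1.26×10^13 − 2.27×10^10 = 1.26×10^13 K⁴.
Q = 5.67×10⁻⁸ × 0.0174 × 1.26×10^13 = 12400 W.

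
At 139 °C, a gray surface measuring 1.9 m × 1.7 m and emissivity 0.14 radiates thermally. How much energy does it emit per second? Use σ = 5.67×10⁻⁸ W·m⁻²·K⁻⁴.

P ≈ 739 W

A = 1.9 × 1.7 = 3.23 m².
139 °C = 412 K.
P = εσAT⁴ = 0.14 × 5.67×10⁻⁸ × 3.23 × (412)⁴ = 0.14 × 5.67×10⁻⁸ × 3.23 × 2.88×10^10.
P = 739 W.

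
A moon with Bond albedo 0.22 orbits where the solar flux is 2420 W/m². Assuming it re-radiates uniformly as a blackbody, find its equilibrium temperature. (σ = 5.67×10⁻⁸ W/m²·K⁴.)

T ≈ 302 K

Power absorbed = (1−a)S·πR²; power emitted = 4πR²σT⁴. Equating and cancelling πR²:
T = ((1−a)S / 4σ)^(1/4) = (1890 / (4 × 5.67×10⁻⁸))^(1/4) = (8.32×10^9)^(1/4).
T = 302 K.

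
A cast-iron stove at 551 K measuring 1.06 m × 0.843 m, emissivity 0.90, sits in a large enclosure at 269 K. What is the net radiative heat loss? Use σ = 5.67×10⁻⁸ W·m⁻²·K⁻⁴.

Q ≈ 3960 W

A = 1.06 × 0.843 = 0.894 m².
Q = εσA(T⁴ − T_s⁴). T⁴ − T_s⁴ = (551)⁴ − (269)⁴ = 9.22×10^10 − 5.24×10^9 = 8.69×10^10 K⁴.
Q = 0.90 × 5.67×10⁻⁸ × 0.894 × 8.69×10^10 = 3960 W.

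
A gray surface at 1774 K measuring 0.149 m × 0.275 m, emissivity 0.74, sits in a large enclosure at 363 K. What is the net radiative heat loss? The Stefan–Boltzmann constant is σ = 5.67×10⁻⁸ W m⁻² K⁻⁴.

Q ≈ 17000 W

A = 0.149 × 0.275 = 0.0410 m².
Q = εσA(T⁴ − T_s⁴). T⁴ − T_s⁴ = (1774)⁴ − (363)⁴ = 9.90×10^12 − 1.74×10^10 = 9.89×10^12 K⁴.
Q = 0.74 × 5.67×10⁻⁸ × 0.0410 × 9.89×10^12 = 17000 W.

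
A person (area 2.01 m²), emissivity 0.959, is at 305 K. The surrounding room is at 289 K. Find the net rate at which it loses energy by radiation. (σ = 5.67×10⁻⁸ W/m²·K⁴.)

Q = εσA(T⁴ − T_s⁴). T⁴ − T_s⁴ = (305)⁴ − (289)⁴ = 8.65×10^9 − 6.98×10^9 = 1.68×10^9 K⁴.
Q = 0.959 × 5.67×10⁻⁸ × 2.01 × 1.68×10^9 = 183 W.

Q ≈ 183 W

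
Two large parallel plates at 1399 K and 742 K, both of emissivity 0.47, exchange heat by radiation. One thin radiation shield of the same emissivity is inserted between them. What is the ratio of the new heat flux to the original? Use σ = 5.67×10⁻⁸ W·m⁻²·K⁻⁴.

With N identical shields there are N+1 = 2 gaps in series, each with the same radiative resistance, so the flux falls to 1/(N+1) of its unshielded value.

ratio ≈ 0.500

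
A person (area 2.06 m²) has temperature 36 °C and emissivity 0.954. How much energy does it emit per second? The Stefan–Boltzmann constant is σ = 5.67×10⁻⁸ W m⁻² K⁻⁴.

P ≈ 1020 W

36 °C = 309 K.
P = εσAT⁴ = 0.954 × 5.67×10⁻⁸ × 2.06 × (309)⁴ = 0.954 × 5.67×10⁻⁸ × 2.06 × 9.12×10^9.
P = 1020 W.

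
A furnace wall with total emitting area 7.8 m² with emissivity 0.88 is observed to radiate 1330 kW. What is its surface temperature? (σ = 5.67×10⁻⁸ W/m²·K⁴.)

T ≈ 1360 K

From P = εσAT⁴, T = (P / εσA)^(1/4) = (1.33×10^6 / (0.88 × 5.67×10⁻⁸ × 7.80))^(1/4).
T = (3.42×10^12)^(1/4) = 1360 K.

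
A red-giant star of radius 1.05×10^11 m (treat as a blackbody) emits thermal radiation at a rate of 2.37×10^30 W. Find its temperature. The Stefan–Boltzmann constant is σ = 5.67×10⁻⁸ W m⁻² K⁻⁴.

T ≈ 4170 K

A = 4πr² = 4π × (1.05×10^11)² = 1.39×10^23 m².
From P = σAT⁴, T = (P / σA)^(1/4) = (2.37×10^30 / (5.67×10⁻⁸ × 1.39×10^23))^(1/4).
T = (3.02×10^14)^(1/4) = 4170 K.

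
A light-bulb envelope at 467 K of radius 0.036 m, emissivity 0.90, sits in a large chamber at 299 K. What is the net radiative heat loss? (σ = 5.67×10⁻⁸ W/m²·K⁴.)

A = 4πr² = 4π × (0.036)² = 0.0163 m².
Q = εσA(T⁴ − T_s⁴). T⁴ − T_s⁴ = (467)⁴ − (299)⁴ = 4.76×10^10 − 7.99×10^9 = 3.96×10^10 K⁴.
Q = 0.90 × 5.67×10⁻⁸ × 0.0163 × 3.96×10^10 = 32.9 W.

Q ≈ 32.9 W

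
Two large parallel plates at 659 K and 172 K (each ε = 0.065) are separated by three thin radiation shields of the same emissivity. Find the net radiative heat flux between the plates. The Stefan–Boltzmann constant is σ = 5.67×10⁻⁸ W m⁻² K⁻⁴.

q ≈ 89.4 W/m²

Each of the 4 gaps contributes resistance (2/ε − 1) = 2/0.065 − 1 = 29.77; total = 119.1.
q = σ(T₁⁴ − T₂⁴) / 119.1 = 5.67×10⁻⁸ × 1.88×10^11 / 119.1 = 89.4 W/m².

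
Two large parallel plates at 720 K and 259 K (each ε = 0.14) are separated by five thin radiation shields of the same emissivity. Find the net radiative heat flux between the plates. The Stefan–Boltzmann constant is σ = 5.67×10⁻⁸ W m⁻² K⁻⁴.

Each of the 6 gaps contributes resistance (2/ε − 1) = 2/0.14 − 1 = 13.29; total = 79.71.
q = σ(T₁⁴ − T₂⁴) / 79.71 = 5.67×10⁻⁸ × 2.64×10^11 / 79.71 = 188 W/m².

q ≈ 188 W/m²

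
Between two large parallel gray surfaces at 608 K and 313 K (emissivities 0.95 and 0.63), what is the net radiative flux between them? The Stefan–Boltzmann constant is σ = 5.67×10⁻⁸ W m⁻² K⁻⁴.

For two large parallel gray plates, q = σ(T₁⁴ − T₂⁴) / (1/ε₁ + 1/ε₂ − 1).
1/ε₁ + 1/ε₂ − 1 = 1/0.95 + 1/0.63 − 1 = 1.640.
T₁⁴ − T₂⁴ = 1.37×10^11 − 9.60×10^9 = 1.27×10^11 K⁴.
q = 5.67×10⁻⁸ × 1.27×10^11 / 1.640 = 4390 W/m².

q ≈ 4390 W/m²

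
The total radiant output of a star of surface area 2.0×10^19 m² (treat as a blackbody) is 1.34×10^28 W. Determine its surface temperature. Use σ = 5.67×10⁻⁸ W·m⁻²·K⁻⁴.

T ≈ 10400 K

From P = σAT⁴, T = (P / σA)^(1/4) = (1.34×10^28 / (5.67×10⁻⁸ × 2.00×10^19))^(1/4).
T = (1.18×10^16)^(1/4) = 10400 K.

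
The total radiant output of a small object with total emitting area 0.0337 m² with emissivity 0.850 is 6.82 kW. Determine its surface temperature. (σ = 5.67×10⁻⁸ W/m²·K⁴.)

From P = εσAT⁴, T = (P / εσA)^(1/4) = (6820 / (0.850 × 5.67×10⁻⁸ × 0.0337))^(1/4).
T = (4.20×10^12)^(1/4) = 1430 K.

T ≈ 1430 K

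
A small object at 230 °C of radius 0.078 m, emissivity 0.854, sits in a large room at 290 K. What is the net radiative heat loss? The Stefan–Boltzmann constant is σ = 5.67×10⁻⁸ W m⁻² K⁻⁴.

A = 4πr² = 4π × (0.078)² = 0.0765 m².
Convert: 230 °C = 503 K.
Q = εσA(T⁴ − T_s⁴). T⁴ − T_s⁴ = (503)⁴ − (290)⁴ = 6.40×10^10 − 7.07×10^9 = 5.69×10^10 K⁴.
Q = 0.854 × 5.67×10⁻⁸ × 0.0765 × 5.69×10^10 = 211 W.

Q ≈ 211 W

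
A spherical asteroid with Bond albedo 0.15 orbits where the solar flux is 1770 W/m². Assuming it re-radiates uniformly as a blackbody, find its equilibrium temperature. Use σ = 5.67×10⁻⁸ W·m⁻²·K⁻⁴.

T ≈ 285 K

Power absorbed = (1−a)S·πR²; power emitted = 4πR²σT⁴. Equating and cancelling πR²:
T = ((1−a)S / 4σ)^(1/4) = (1500 / (4 × 5.67×10⁻⁸))^(1/4) = (6.63×10^9)^(1/4).
T = 285 K.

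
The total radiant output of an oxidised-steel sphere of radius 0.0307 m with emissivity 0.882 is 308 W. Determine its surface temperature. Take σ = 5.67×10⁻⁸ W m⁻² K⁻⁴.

T ≈ 849 K

A = 4πr² = 4π × (0.0307)² = 0.0118 m².
From P = εσAT⁴, T = (P / εσA)^(1/4) = (308 / (0.882 × 5.67×10⁻⁸ × 0.0118))^(1/4).
T = (5.20×10^11)^(1/4) = 849 K.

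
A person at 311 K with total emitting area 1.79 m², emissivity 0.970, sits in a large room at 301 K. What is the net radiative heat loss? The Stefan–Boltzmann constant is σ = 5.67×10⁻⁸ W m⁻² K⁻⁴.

Q = εσA(T⁴ − T_s⁴). T⁴ − T_s⁴ = (311)⁴ − (301)⁴ = 9.35×10^9 − 8.21×10^9 = 1.15×10^9 K⁴.
Q = 0.970 × 5.67×10⁻⁸ × 1.79 × 1.15×10^9 = 113 W.

Q ≈ 113 W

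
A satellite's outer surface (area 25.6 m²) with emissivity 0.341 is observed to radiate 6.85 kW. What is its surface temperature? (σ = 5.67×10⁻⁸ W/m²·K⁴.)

From P = εσAT⁴, T = (P / εσA)^(1/4) = (6850 / (0.341 × 5.67×10⁻⁸ × 25.6))^(1/4).
T = (1.38×10^10)^(1/4) = 343 K.

T ≈ 343 K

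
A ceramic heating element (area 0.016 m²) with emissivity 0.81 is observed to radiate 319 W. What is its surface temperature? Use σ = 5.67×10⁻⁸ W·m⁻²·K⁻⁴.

T ≈ 812 K

From P = εσAT⁴, T = (P / εσA)^(1/4) = (319 / (0.81 × 5.67×10⁻⁸ × 0.0160))^(1/4).
T = (4.34×10^11)^(1/4) = 812 K.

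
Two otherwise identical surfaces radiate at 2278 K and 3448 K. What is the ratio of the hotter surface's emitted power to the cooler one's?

P ∝ T⁴, so the ratio is (3448/2278)⁴ = (1.514)⁴ = 5.25.

ratio ≈ 5.25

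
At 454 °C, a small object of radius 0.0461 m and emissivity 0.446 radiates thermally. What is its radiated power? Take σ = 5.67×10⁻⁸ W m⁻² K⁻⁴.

A = 4πr² = 4π × (0.0461)² = 0.0267 m².
454 °C = 727 K.
Stefan–Boltzmann: P = εσAT⁴ = 0.446 × 5.67×10⁻⁸ × 0.0267 × (727)⁴ = 0.446 × 5.67×10⁻⁸ × 0.0267 × 2.79×10^11.
P = 189 W.

P ≈ 189 W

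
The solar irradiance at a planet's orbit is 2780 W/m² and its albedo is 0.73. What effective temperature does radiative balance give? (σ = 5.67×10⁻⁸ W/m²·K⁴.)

Power absorbed = (1−a)S·πR²; power emitted = 4πR²σT⁴. Equating and cancelling πR²:
T = ((1−a)S / 4σ)^(1/4) = (751 / (4 × 5.67×10⁻⁸))^(1/4) = (3.31×10^9)^(1/4).
T = 240 K.

T ≈ 240 K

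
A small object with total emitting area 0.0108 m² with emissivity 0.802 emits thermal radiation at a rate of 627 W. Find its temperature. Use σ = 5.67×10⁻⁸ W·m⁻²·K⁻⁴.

From P = εσAT⁴, T = (P / εσA)^(1/4) = (627 / (0.802 × 5.67×10⁻⁸ × 0.0108))^(1/4).
T = (1.28×10^12)^(1/4) = 1060 K.

T ≈ 1060 K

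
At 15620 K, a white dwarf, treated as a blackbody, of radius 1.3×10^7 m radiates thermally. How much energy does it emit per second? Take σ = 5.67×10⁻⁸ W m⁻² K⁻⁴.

P ≈ 7.17×10^24 W

A = 4πr² = 4π × (1.3×10^7)² = 2.12×10^15 m².
P = σAT⁴ = 5.67×10⁻⁸ × 2.12×10^15 × (15620)⁴ = 5.67×10⁻⁸ × 2.12×10^15 × 5.95×10^16.
P = 7.17×10^24 W.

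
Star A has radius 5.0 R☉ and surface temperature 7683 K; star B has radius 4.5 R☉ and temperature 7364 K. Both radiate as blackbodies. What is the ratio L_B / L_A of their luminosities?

L = 4πR²σT⁴ ∝ R²T⁴, so L_B/L_A = (4.5/5.0)² × (7364/7683)⁴ = 0.810 × 0.844 = 0.684.

L_B/L_A ≈ 0.684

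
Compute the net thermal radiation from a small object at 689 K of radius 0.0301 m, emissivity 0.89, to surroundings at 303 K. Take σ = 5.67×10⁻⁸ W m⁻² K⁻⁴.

A = 4πr² = 4π × (0.0301)² = 0.0114 m².
Q = εσA(T⁴ − T_s⁴). T⁴ − T_s⁴ = (689)⁴ − (303)⁴ = 2.25×10^11 − 8.43×10^9 = 2.17×10^11 K⁴.
Q = 0.89 × 5.67×10⁻⁸ × 0.0114 × 2.17×10^11 = 125 W.

Q ≈ 125 W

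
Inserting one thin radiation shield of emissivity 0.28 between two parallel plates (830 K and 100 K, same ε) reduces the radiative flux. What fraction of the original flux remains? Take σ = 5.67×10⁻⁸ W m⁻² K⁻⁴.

ratio ≈ 0.500

With N identical shields there are N+1 = 2 gaps in series, each with the same radiative resistance, so the flux falls to 1/(N+1) of its unshielded value.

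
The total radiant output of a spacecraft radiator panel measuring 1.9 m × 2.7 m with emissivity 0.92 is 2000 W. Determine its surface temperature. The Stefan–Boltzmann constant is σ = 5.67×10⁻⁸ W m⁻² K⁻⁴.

T ≈ 294 K

A = 1.9 × 2.7 = 5.13 m².
From P = εσAT⁴, T = (P / εσA)^(1/4) = (2000 / (0.92 × 5.67×10⁻⁸ × 5.13))^(1/4).
T = (7.47×10^9)^(1/4) = 294 K.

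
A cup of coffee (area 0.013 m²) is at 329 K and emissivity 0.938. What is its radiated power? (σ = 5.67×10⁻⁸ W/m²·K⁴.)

P = εσAT⁴ = 0.938 × 5.67×10⁻⁸ × 0.0130 × (329)⁴ = 0.938 × 5.67×10⁻⁸ × 0.0130 × 1.17×10^10.
P = 8.10 W.

P ≈ 8.10 W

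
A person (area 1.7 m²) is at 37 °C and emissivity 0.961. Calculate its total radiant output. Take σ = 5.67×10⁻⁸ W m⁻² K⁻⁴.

37 °C = 310 K.
Stefan–Boltzmann: P = εσAT⁴ = 0.961 × 5.67×10⁻⁸ × 1.70 × (310)⁴ = 0.961 × 5.67×10⁻⁸ × 1.70 × 9.24×10^9.
P = 855 W.

P ≈ 855 W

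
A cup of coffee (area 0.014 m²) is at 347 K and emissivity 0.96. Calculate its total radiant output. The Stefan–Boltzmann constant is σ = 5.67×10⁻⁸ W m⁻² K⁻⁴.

P ≈ 11.0 W

P = εσAT⁴ = 0.96 × 5.67×10⁻⁸ × 0.0140 × (347)⁴ = 0.96 × 5.67×10⁻⁸ × 0.0140 × 1.45×10^10.
P = 11.0 W.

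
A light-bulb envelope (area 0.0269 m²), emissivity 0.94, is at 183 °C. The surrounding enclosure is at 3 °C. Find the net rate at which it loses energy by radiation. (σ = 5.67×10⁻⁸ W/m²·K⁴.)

Convert: 183 °C = 456 K; 3 °C = 276 K.
Q = εσA(T⁴ − T_s⁴). T⁴ − T_s⁴ = (456)⁴ − (276)⁴ = 4.32×10^10 − 5.80×10^9 = 3.74×10^10 K⁴.
Q = 0.94 × 5.67×10⁻⁸ × 0.0269 × 3.74×10^10 = 53.7 W.

Q ≈ 53.7 W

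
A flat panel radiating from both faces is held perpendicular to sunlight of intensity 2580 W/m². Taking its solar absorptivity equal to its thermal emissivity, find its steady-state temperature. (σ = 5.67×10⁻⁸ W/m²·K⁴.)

T ≈ 388 K

Absorbed flux αS = emitted flux 2εσT⁴ per unit area; with α = ε this gives T = (S/2σ)^(1/4).
T = (2580 / (2 × 5.67×10⁻⁸))^(1/4) = (2.28×10^10)^(1/4).
T = 388 K.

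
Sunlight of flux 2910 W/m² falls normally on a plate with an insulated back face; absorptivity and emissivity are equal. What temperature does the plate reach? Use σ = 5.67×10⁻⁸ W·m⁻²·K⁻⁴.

T ≈ 476 K

Absorbed flux αS = emitted flux εσT⁴ (one radiating face); with α = ε, T = (S/σ)^(1/4).
T = (2910 / 5.67×10⁻⁸)^(1/4) = (5.13×10^10)^(1/4).
T = 476 K.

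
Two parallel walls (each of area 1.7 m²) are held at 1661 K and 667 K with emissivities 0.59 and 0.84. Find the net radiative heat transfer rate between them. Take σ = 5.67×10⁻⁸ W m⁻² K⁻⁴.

For two large parallel gray plates, q = σ(T₁⁴ − T₂⁴) / (1/ε₁ + 1/ε₂ − 1).
1/ε₁ + 1/ε₂ − 1 = 1/0.59 + 1/0.84 − 1 = 1.885.
T₁⁴ − T₂⁴ = 7.61×10^12 − 1.98×10^11 = 7.41×10^12 K⁴.
q = 5.67×10⁻⁸ × 7.41×10^12 / 1.885 = 2.23×10^5 W/m².
Q = q·A = 2.23×10^5 × 1.7 = 3.79×10^5 W.

Q ≈ 3.79×10^5 W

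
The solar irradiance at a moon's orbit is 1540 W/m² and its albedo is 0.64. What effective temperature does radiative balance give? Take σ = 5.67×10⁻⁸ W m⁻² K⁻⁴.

T ≈ 222 K

Power absorbed = (1−a)S·πR²; power emitted = 4πR²σT⁴. Equating and cancelling πR²:
T = ((1−a)S / 4σ)^(1/4) = (554 / (4 × 5.67×10⁻⁸))^(1/4) = (2.44×10^9)^(1/4).
T = 222 K.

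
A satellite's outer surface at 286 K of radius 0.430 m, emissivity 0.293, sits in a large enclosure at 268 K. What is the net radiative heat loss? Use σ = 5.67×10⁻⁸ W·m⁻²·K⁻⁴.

A = 4πr² = 4π × (0.430)² = 2.32 m².
Q = εσA(T⁴ − T_s⁴). T⁴ − T_s⁴ = (286)⁴ − (268)⁴ = 6.69×10^9 − 5.16×10^9 = 1.53×10^9 K⁴.
Q = 0.293 × 5.67×10⁻⁸ × 2.32 × 1.53×10^9 = 59.1 W.

Q ≈ 59.1 W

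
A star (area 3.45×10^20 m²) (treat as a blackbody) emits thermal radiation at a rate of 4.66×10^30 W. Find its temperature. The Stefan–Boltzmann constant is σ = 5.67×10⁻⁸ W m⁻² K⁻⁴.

T ≈ 22100 K

From P = σAT⁴, T = (P / σA)^(1/4) = (4.66×10^30 / (5.67×10⁻⁸ × 3.45×10^20))^(1/4).
T = (2.38×10^17)^(1/4) = 22100 K.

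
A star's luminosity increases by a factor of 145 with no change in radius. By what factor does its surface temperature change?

factor ≈ 3.47

P ∝ T⁴ ⇒ T ∝ P^(1/4), so T scales by (145)^(1/4) = 3.47.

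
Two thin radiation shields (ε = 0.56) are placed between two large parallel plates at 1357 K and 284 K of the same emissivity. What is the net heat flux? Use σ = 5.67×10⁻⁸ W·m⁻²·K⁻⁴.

Each of the 3 gaps contributes resistance (2/ε − 1) = 2/0.56 − 1 = 2.571; total = 7.714.
q = σ(T₁⁴ − T₂⁴) / 7.714 = 5.67×10⁻⁸ × 3.38×10^12 / 7.714 = 24900 W/m².

q ≈ 24900 W/m²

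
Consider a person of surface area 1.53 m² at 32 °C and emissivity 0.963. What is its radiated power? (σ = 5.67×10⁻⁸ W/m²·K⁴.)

P ≈ 723 W

32 °C = 305 K.
P = εσAT⁴ = 0.963 × 5.67×10⁻⁸ × 1.53 × (305)⁴ = 0.963 × 5.67×10⁻⁸ × 1.53 × 8.65×10^9.
P = 723 W.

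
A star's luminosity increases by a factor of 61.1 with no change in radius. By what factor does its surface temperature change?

factor ≈ 2.80

P ∝ T⁴ ⇒ T ∝ P^(1/4), so T scales by (61.1)^(1/4) = 2.80.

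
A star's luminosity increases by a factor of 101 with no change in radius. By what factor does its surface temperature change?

P ∝ T⁴ ⇒ T ∝ P^(1/4), so T scales by (101)^(1/4) = 3.17.

factor ≈ 3.17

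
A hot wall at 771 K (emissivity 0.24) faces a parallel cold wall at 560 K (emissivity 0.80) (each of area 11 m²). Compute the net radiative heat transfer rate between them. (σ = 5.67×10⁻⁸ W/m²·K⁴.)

For two large parallel gray plates, q = σ(T₁⁴ − T₂⁴) / (1/ε₁ + 1/ε₂ − 1).
1/ε₁ + 1/ε₂ − 1 = 1/0.24 + 1/0.80 − 1 = 4.417.
T₁⁴ − T₂⁴ = 3.53×10^11 − 9.83×10^10 = 2.55×10^11 K⁴.
q = 5.67×10⁻⁸ × 2.55×10^11 / 4.417 = 3270 W/m².
Q = q·A = 3270 × 11 = 36000 W.

Q ≈ 36000 W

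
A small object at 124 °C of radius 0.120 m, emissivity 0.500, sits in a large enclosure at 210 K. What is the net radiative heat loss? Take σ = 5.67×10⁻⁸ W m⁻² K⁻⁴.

Q ≈ 117 W

A = 4πr² = 4π × (0.120)² = 0.181 m².
Convert: 124 °C = 397 K.
Q = εσA(T⁴ − T_s⁴). T⁴ − T_s⁴ = (397)⁴ − (210)⁴ = 2.48×10^10 − 1.94×10^9 = 2.29×10^10 K⁴.
Q = 0.500 × 5.67×10⁻⁸ × 0.181 × 2.29×10^10 = 117 W.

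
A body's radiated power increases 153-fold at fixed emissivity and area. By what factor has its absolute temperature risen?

factor ≈ 3.52

P ∝ T⁴ ⇒ T ∝ P^(1/4), so T scales by (153)^(1/4) = 3.52.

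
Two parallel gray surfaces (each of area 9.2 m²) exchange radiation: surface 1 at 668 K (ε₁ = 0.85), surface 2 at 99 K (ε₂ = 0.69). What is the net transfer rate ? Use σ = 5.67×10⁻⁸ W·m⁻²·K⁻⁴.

Q ≈ 63900 W

For two large parallel gray plates, q = σ(T₁⁴ − T₂⁴) / (1/ε₁ + 1/ε₂ − 1).
1/ε₁ + 1/ε₂ − 1 = 1/0.85 + 1/0.69 − 1 = 1.626.
T₁⁴ − T₂⁴ = 1.99×10^11 − 9.61×10^7 = 1.99×10^11 K⁴.
q = 5.67×10⁻⁸ × 1.99×10^11 / 1.626 = 6940 W/m².
Q = q·A = 6940 × 9.2 = 63900 W.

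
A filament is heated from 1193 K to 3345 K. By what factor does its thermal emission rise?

ratio ≈ 61.8

P ∝ T⁴, so the ratio is (3345/1193)⁴ = (2.804)⁴ = 61.8.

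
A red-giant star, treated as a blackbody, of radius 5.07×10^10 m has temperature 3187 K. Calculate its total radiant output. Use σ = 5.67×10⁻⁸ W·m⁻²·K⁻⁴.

A = 4πr² = 4π × (5.07×10^10)² = 3.23×10^22 m².
P = σAT⁴ = 5.67×10⁻⁸ × 3.23×10^22 × (3187)⁴ = 5.67×10⁻⁸ × 3.23×10^22 × 1.03×10^14.
P = 1.89×10^29 W.

P ≈ 1.89×10^29 W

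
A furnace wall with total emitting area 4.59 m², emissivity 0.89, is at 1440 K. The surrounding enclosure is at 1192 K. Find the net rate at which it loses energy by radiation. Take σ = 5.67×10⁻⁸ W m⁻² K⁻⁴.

Q ≈ 5.28×10^5 W

Q = εσA(T⁴ − T_s⁴). T⁴ − T_s⁴ = (1440)⁴ − (1192)⁴ = 4.30×10^12 − 2.02×10^12 = 2.28×10^12 K⁴.
Q = 0.89 × 5.67×10⁻⁸ × 4.59 × 2.28×10^12 = 5.28×10^5 W.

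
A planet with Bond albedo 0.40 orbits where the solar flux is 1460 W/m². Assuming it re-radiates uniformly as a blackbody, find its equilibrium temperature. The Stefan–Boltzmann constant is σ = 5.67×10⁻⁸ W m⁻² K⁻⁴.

T ≈ 249 K

Power absorbed = (1−a)S·πR²; power emitted = 4πR²σT⁴. Equating and cancelling πR²:
T = ((1−a)S / 4σ)^(1/4) = (876 / (4 × 5.67×10⁻⁸))^(1/4) = (3.86×10^9)^(1/4).
T = 249 K.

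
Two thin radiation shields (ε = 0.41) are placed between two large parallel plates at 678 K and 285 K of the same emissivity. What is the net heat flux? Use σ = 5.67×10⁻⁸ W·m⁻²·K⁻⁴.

q ≈ 998 W/m²

Each of the 3 gaps contributes resistance (2/ε − 1) = 2/0.41 − 1 = 3.878; total = 11.63.
q = σ(T₁⁴ − T₂⁴) / 11.63 = 5.67×10⁻⁸ × 2.05×10^11 / 11.63 = 998 W/m².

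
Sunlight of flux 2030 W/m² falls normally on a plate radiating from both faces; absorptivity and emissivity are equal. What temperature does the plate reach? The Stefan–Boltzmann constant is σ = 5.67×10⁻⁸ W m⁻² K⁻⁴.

T ≈ 366 K

Absorbed flux αS = emitted flux 2εσT⁴ per unit area; with α = ε this gives T = (S/2σ)^(1/4).
T = (2030 / (2 × 5.67×10⁻⁸))^(1/4) = (1.79×10^10)^(1/4).
T = 366 K.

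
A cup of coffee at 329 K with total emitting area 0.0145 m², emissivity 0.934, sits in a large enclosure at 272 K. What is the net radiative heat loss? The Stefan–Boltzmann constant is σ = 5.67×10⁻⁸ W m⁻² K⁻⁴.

Q ≈ 4.79 W

Q = εσA(T⁴ − T_s⁴). T⁴ − T_s⁴ = (329)⁴ − (272)⁴ = 1.17×10^10 − 5.47×10^9 = 6.24×10^9 K⁴.
Q = 0.934 × 5.67×10⁻⁸ × 0.0145 × 6.24×10^9 = 4.79 W.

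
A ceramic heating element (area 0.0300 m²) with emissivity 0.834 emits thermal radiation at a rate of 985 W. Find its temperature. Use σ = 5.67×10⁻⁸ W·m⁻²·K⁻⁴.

From P = εσAT⁴, T = (P / εσA)^(1/4) = (985 / (0.834 × 5.67×10⁻⁸ × 0.0300))^(1/4).
T = (6.94×10^11)^(1/4) = 913 K.

T ≈ 913 K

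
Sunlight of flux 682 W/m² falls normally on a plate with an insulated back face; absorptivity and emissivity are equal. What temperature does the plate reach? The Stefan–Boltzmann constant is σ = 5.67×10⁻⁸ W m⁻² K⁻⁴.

T ≈ 331 K

Absorbed flux αS = emitted flux εσT⁴ (one radiating face); with α = ε, T = (S/σ)^(1/4).
T = (682 / 5.67×10⁻⁸)^(1/4) = (1.20×10^10)^(1/4).
T = 331 K.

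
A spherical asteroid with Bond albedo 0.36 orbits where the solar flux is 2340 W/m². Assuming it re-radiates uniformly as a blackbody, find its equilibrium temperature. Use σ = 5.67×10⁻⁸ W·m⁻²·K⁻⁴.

Power absorbed = (1−a)S·πR²; power emitted = 4πR²σT⁴. Equating and cancelling πR²:
T = ((1−a)S / 4σ)^(1/4) = (1500 / (4 × 5.67×10⁻⁸))^(1/4) = (6.60×10^9)^(1/4).
T = 285 K.

T ≈ 285 K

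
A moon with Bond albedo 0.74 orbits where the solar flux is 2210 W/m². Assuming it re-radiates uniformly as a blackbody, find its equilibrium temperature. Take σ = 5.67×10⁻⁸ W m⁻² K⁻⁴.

T ≈ 224 K

Power absorbed = (1−a)S·πR²; power emitted = 4πR²σT⁴. Equating and cancelling πR²:
T = ((1−a)S / 4σ)^(1/4) = (575 / (4 × 5.67×10⁻⁸))^(1/4) = (2.53×10^9)^(1/4).
T = 224 K.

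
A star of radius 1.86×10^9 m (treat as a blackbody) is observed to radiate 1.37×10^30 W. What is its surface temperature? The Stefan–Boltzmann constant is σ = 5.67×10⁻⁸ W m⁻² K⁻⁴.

T ≈ 27300 K

A = 4πr² = 4π × (1.86×10^9)² = 4.35×10^19 m².
From P = σAT⁴, T = (P / σA)^(1/4) = (1.37×10^30 / (5.67×10⁻⁸ × 4.35×10^19))^(1/4).
T = (5.56×10^17)^(1/4) = 27300 K.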